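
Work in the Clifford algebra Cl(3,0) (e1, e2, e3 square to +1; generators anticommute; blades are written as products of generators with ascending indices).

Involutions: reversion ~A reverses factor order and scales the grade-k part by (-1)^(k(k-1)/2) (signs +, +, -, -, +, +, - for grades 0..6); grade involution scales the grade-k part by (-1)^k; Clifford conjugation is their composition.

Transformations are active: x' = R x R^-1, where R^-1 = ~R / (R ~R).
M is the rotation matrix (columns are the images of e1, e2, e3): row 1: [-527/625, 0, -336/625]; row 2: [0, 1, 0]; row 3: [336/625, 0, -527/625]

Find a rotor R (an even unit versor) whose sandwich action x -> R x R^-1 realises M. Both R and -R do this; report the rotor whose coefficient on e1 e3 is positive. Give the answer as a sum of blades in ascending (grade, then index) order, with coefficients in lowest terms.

Method: write R = a + b12*e1 e2 + b13*e1 e3 + b23*e2 e3 with a^2 + b12^2 + b13^2 + b23^2 = 1 (so R^-1 = ~R). Expanding the columns R e_j ~R gives tr M = 4a^2 - 1 and, from the antisymmetric part, M21 - M12 = -4a*b12, M13 - M31 = 4a*b13, M32 - M23 = -4a*b23.
Here tr M = -429/625, so a^2 = (1 + tr M)/4 = 49/625 and a = ±7/25. Taking a = 7/25: M21 - M12 = 0, M13 - M31 = -672/625, M32 - M23 = 0, giving b12 = 0, b13 = -24/25, b23 = 0, i.e. R = 7/25 - 24/25*e1 e3.
Its e1 e3 coefficient is negative, so report the other preimage -R.
Answer: -7/25 + 24/25*e1 e3. Uniqueness: Spin(3) -> SO(3) maps R and -R to the same rotation of trace -429/625; fixing the sign of the e1 e3 coefficient removes the ambiguity.


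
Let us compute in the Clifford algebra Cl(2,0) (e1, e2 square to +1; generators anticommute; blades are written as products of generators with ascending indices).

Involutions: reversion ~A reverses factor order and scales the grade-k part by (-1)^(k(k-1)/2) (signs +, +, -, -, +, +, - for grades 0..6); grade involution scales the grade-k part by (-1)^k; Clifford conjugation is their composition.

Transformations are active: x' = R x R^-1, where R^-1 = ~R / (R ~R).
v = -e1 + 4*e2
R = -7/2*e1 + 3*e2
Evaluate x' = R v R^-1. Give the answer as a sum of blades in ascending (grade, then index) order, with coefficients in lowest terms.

~R = -7/2*e1 + 3*e2, and R ~R = 85/4, so R^-1 = ~R / (85/4).
R v = 31/2 - 11*e1 e2
Answer: -349/85*e1 + 32/85*e2


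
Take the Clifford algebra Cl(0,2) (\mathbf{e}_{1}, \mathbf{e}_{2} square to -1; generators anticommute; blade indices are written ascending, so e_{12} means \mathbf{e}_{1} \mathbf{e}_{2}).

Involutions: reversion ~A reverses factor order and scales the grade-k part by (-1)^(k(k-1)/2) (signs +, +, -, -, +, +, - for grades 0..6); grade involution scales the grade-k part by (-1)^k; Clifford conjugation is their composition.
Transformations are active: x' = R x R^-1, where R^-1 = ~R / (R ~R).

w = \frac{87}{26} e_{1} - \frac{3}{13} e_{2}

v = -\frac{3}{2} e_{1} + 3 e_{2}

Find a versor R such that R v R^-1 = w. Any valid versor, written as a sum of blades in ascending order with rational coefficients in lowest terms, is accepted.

Key observation: q(v) = q(w) = -\frac{45}{4} (sandwiches preserve the norm), so R = v + w = \frac{24}{13} e_{1} + \frac{36}{13} e_{2} works whenever it is invertible — the component of v along it is kept and (v - w)/2 reverses, sending v to w.
Answer: \frac{24}{13} e_{1} + \frac{36}{13} e_{2}


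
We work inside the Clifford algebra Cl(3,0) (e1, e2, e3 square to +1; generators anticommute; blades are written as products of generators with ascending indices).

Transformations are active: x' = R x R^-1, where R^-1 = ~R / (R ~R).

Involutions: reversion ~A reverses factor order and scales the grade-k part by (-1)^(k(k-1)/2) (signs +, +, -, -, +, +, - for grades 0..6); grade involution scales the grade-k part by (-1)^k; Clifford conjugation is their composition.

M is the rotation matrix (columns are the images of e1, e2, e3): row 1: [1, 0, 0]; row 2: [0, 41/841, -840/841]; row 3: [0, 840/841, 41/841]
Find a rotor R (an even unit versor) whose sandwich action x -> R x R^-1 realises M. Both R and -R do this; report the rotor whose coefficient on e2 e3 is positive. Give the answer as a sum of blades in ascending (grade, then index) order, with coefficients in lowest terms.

Method: write R = a + b12*e1 e2 + b13*e1 e3 + b23*e2 e3 with a^2 + b12^2 + b13^2 + b23^2 = 1 (so R^-1 = ~R). Expanding the columns R e_j ~R gives tr M = 4a^2 - 1 and, from the antisymmetric part, M21 - M12 = -4a*b12, M13 - M31 = 4a*b13, M32 - M23 = -4a*b23.
Here tr M = 923/841, so a^2 = (1 + tr M)/4 = 441/841 and a = ±21/29. Taking a = 21/29: M21 - M12 = 0, M13 - M31 = 0, M32 - M23 = 1680/841, giving b12 = 0, b13 = 0, b23 = -20/29, i.e. R = 21/29 - 20/29*e2 e3.
Its e2 e3 coefficient is negative, so report the other preimage -R.
Answer: -21/29 + 20/29*e2 e3. Sheet selection: the two-to-one cover makes ±R indistinguishable at the matrix level (trace 923/841), so uniqueness comes from the required sign on e2 e3.


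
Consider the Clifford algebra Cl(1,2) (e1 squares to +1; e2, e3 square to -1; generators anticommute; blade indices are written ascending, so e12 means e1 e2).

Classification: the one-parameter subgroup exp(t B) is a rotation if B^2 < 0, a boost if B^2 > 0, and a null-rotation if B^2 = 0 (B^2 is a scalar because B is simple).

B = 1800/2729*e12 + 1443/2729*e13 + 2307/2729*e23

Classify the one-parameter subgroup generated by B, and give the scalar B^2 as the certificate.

B^2 term by term: the squares give (1800/2729)^2*(e12)^2 + (1443/2729)^2*(e13)^2 + (2307/2729)^2*(e23)^2 = 3240000/7447441*(+1) + 2082249/7447441*(+1) + 5322249/7447441*(-1) = 0 (each basis 2-blade squares to minus the product of its generators' squares); cross terms between blades sharing an index anticommute and cancel. So B^2 = 0.
Answer: null-rotation, certificate B^2 = 0. The invariant at work: B^2 = 0 is unchanged by conjugation, hence its sign classifies the subgroup whatever basis B is written in.


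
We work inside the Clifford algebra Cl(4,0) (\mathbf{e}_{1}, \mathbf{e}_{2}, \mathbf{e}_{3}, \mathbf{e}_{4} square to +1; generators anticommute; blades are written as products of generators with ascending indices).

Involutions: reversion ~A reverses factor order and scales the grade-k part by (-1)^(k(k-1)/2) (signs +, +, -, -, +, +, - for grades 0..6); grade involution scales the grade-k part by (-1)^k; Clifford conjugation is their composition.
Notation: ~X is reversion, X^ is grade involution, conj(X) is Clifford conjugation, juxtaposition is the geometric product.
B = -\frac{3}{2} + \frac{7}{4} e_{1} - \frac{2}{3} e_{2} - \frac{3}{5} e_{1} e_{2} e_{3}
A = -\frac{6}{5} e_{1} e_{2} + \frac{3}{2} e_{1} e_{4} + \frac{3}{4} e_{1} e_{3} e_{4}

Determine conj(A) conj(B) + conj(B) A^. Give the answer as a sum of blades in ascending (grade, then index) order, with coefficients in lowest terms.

first term: \frac{4}{5} e_{1} + \frac{21}{10} e_{2} + \frac{18}{25} e_{3} - \frac{21}{8} e_{4} - \frac{9}{5} e_{1} e_{2} + \frac{9}{4} e_{1} e_{4} + \frac{9}{20} e_{2} e_{4} - \frac{21}{16} e_{3} e_{4} + e_{1} e_{2} e_{4} - \frac{9}{8} e_{1} e_{3} e_{4} - \frac{9}{10} e_{2} e_{3} e_{4} + \frac{1}{2} e_{1} e_{2} e_{3} e_{4}
second term: \frac{4}{5} e_{1} + \frac{21}{10} e_{2} - \frac{18}{25} e_{3} - \frac{21}{8} e_{4} + \frac{9}{5} e_{1} e_{2} - \frac{9}{4} e_{1} e_{4} + \frac{9}{20} e_{2} e_{4} + \frac{21}{16} e_{3} e_{4} - e_{1} e_{2} e_{4} + \frac{9}{8} e_{1} e_{3} e_{4} - \frac{9}{10} e_{2} e_{3} e_{4} + \frac{1}{2} e_{1} e_{2} e_{3} e_{4}
Answer: \frac{8}{5} e_{1} + \frac{21}{5} e_{2} - \frac{21}{4} e_{4} + \frac{9}{10} e_{2} e_{4} - \frac{9}{5} e_{2} e_{3} e_{4} + e_{1} e_{2} e_{3} e_{4}


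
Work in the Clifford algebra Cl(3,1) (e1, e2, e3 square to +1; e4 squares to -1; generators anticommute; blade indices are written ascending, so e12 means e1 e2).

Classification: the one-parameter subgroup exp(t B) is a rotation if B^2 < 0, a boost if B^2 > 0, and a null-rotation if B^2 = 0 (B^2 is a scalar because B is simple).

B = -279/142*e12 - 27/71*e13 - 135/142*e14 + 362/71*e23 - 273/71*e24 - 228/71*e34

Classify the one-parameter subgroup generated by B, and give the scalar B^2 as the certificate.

B^2 term by term: the squares give (-279/142)^2*(e12)^2 + (-27/71)^2*(e13)^2 + (-135/142)^2*(e14)^2 + (362/71)^2*(e23)^2 + (-273/71)^2*(e24)^2 + (-228/71)^2*(e34)^2 = 77841/20164*(-1) + 729/5041*(-1) + 18225/20164*(+1) + 131044/5041*(-1) + 74529/5041*(+1) + 51984/5041*(+1) = -4 (each basis 2-blade squares to minus the product of its generators' squares); cross terms between blades sharing an index anticommute and cancel; the commuting (index-disjoint) pairs give grade-4 terms 2*c*c'*(blade product), which cancel blade by blade — e1234: 63612/5041 - 14742/5041 - 48870/5041 = 0 — confirming B is simple. So B^2 = -4.
Answer: rotation, certificate B^2 = -4. No conjugation can change B^2 = -4; the sign gives the class.


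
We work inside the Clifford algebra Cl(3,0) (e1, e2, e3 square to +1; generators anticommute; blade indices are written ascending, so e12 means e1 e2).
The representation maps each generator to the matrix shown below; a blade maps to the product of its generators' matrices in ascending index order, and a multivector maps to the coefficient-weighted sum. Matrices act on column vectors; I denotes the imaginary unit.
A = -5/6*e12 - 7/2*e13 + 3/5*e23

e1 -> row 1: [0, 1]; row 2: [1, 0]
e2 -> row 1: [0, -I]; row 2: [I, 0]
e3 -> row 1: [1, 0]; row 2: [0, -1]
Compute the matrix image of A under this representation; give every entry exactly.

Bivector images (products of the table entries): rho(e12) = rho(e1)rho(e2) = row 1: [I, 0]; row 2: [0, -I]; rho(e13) = rho(e1)rho(e3) = row 1: [0, -1]; row 2: [1, 0]; rho(e23) = rho(e2)rho(e3) = row 1: [0, I]; row 2: [I, 0].
M = (-5/6)*rho(e12) + (-7/2)*rho(e13) + (3/5)*rho(e23), summed entrywise:
Answer: row 1: [-5*I/6, 7/2 + 3*I/5]; row 2: [-7/2 + 3*I/5, 5*I/6]


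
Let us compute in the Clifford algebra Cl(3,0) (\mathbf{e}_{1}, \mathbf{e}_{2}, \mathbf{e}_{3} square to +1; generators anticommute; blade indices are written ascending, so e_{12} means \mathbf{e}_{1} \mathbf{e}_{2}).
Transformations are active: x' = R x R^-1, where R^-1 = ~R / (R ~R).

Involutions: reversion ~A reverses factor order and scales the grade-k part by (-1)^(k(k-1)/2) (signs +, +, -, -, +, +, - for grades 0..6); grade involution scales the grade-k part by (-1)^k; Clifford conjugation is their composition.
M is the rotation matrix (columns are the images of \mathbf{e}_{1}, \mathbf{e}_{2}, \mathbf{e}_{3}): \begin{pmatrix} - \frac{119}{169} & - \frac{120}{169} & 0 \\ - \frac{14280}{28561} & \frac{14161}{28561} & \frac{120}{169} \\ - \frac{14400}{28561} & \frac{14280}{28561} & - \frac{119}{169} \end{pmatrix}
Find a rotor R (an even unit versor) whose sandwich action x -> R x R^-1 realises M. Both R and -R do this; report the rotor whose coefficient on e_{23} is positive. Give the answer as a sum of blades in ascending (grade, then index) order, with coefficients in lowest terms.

Method: write R = a + b12*e_{12} + b13*e_{13} + b23*e_{23} with a^2 + b12^2 + b13^2 + b23^2 = 1 (so R^-1 = ~R). Expanding the columns R e_j ~R gives tr M = 4a^2 - 1 and, from the antisymmetric part, M21 - M12 = -4a*b12, M13 - M31 = 4a*b13, M32 - M23 = -4a*b23.
Here tr M = -\frac{26061}{28561}, so a^2 = (1 + tr M)/4 = \frac{625}{28561} and a = ±\frac{25}{169}. Taking a = \frac{25}{169}: M21 - M12 = \frac{6000}{28561}, M13 - M31 = \frac{14400}{28561}, M32 - M23 = -\frac{6000}{28561}, giving b12 = -\frac{60}{169}, b13 = \frac{144}{169}, b23 = \frac{60}{169}, i.e. R = \frac{25}{169} - \frac{60}{169} e_{12} + \frac{144}{169} e_{13} + \frac{60}{169} e_{23}.
Its e_{23} coefficient is already positive.
Answer: \frac{25}{169} - \frac{60}{169} e_{12} + \frac{144}{169} e_{13} + \frac{60}{169} e_{23}. Uniqueness: Spin(3) -> SO(3) maps R and -R to the same rotation of trace -\frac{26061}{28561}; fixing the sign of the e_{23} coefficient removes the ambiguity.


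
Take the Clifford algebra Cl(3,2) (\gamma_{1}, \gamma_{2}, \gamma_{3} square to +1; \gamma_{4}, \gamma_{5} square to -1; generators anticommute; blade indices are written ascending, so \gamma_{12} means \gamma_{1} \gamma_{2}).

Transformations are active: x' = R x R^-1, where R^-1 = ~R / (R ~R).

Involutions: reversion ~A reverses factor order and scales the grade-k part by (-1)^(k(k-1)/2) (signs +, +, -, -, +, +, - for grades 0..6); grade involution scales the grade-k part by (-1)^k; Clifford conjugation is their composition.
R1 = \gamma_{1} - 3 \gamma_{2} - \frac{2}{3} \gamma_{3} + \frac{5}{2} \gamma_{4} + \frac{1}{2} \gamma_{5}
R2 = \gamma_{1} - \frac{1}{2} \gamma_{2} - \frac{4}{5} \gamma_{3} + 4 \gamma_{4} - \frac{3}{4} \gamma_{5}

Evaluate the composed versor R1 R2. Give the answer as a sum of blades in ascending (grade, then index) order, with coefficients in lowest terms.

Distribute over the terms of R1 (each basis-blade product reordered to ascending indices, repeated generators contracted through their squares):
(\gamma_{1}) R2 = 1 - \frac{1}{2} \gamma_{12} - \frac{4}{5} \gamma_{13} + 4 \gamma_{14} - \frac{3}{4} \gamma_{15}
(-3 \gamma_{2}) R2 = \frac{3}{2} + 3 \gamma_{12} + \frac{12}{5} \gamma_{23} - 12 \gamma_{24} + \frac{9}{4} \gamma_{25}
(-\frac{2}{3} \gamma_{3}) R2 = \frac{8}{15} + \frac{2}{3} \gamma_{13} - \frac{1}{3} \gamma_{23} - \frac{8}{3} \gamma_{34} + \frac{1}{2} \gamma_{35}
(\frac{5}{2} \gamma_{4}) R2 = -10 - \frac{5}{2} \gamma_{14} + \frac{5}{4} \gamma_{24} + 2 \gamma_{34} - \frac{15}{8} \gamma_{45}
(\frac{1}{2} \gamma_{5}) R2 = \frac{3}{8} - \frac{1}{2} \gamma_{15} + \frac{1}{4} \gamma_{25} + \frac{2}{5} \gamma_{35} - 2 \gamma_{45}
Summing the partial products and collecting blades:
Answer: -\frac{791}{120} + \frac{5}{2} \gamma_{12} - \frac{2}{15} \gamma_{13} + \frac{3}{2} \gamma_{14} - \frac{5}{4} \gamma_{15} + \frac{31}{15} \gamma_{23} - \frac{43}{4} \gamma_{24} + \frac{5}{2} \gamma_{25} - \frac{2}{3} \gamma_{34} + \frac{9}{10} \gamma_{35} - \frac{31}{8} \gamma_{45}


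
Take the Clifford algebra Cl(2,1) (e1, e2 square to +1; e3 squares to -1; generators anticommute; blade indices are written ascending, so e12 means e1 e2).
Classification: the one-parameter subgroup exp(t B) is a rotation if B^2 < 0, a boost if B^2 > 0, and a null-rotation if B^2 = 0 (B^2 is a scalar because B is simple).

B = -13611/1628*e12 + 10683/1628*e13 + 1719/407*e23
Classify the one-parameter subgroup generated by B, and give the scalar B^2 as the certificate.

B^2 term by term: the squares give (-13611/1628)^2*(e12)^2 + (10683/1628)^2*(e13)^2 + (1719/407)^2*(e23)^2 = 185259321/2650384*(-1) + 114126489/2650384*(+1) + 2954961/165649*(+1) = -9 (each basis 2-blade squares to minus the product of its generators' squares); cross terms between blades sharing an index anticommute and cancel. So B^2 = -9.
Answer: rotation, certificate B^2 = -9. Why this suffices: the scalar -9 survives any versor conjugation, so its sign alone determines the class however B is presented.


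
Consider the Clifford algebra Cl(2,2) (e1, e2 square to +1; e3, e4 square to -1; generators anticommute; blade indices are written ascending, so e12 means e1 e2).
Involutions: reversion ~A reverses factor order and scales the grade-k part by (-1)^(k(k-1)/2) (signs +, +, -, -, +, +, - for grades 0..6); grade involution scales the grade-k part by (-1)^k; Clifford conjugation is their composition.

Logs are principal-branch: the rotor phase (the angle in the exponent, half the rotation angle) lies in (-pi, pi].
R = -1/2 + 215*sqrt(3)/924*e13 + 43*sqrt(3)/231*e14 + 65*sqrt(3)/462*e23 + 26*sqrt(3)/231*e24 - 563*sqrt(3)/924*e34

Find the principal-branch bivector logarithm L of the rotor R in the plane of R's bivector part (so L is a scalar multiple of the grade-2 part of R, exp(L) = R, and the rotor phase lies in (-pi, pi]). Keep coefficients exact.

The scalar part of R is -1/2, which pins the rotor phase on the principal branch; dividing the bivector part by the sine of that phase recovers the unit plane, and L is the phase times that plane.
Concretely: cos(phase) = -1/2 gives phase = ±2*pi/3, and since phase/sin(phase) is even the sign is immaterial: L = (phase/sin(phase)) * <R>_2 = (4*sqrt(3)*pi/9) * <R>_2.
Answer: 215*pi/693*e13 + 172*pi/693*e14 + 130*pi/693*e23 + 104*pi/693*e24 - 563*pi/693*e34


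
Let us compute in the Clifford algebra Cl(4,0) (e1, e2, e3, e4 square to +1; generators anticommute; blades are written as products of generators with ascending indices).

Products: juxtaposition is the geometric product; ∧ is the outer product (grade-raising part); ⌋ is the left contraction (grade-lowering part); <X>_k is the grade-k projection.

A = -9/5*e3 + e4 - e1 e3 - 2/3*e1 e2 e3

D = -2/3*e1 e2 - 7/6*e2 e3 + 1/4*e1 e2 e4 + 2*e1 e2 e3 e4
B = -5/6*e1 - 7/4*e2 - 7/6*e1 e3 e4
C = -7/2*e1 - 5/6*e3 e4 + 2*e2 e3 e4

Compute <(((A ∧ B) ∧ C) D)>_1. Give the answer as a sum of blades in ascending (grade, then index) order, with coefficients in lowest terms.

step 1: -3/2*e1 e3 + 5/6*e1 e4 - 63/20*e2 e3 + 7/4*e2 e4 - 7/4*e1 e2 e3
step 2: 441/40*e1 e2 e3 - 49/8*e1 e2 e4
step 3: 49/32 + 1029/80*e1 - 49/10*e3 - 392/15*e4 - 441/160*e3 e4 + 343/48*e1 e3 e4
step 4: 1029/80*e1 - 49/10*e3 - 392/15*e4
Answer: 1029/80*e1 - 49/10*e3 - 392/15*e4


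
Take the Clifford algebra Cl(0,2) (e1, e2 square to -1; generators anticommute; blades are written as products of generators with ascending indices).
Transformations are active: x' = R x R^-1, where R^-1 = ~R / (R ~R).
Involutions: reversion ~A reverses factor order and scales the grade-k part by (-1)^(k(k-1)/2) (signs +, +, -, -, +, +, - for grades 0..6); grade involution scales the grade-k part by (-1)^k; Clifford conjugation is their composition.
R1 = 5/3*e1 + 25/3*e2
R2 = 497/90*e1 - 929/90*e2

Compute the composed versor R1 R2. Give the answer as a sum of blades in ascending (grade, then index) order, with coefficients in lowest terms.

Distribute over the terms of R1 (each basis-blade product reordered to ascending indices, repeated generators contracted through their squares):
(5/3*e1) R2 = -497/54 - 929/54*e1 e2
(25/3*e2) R2 = 4645/54 - 2485/54*e1 e2
Summing the partial products and collecting blades:
Answer: 2074/27 - 569/9*e1 e2


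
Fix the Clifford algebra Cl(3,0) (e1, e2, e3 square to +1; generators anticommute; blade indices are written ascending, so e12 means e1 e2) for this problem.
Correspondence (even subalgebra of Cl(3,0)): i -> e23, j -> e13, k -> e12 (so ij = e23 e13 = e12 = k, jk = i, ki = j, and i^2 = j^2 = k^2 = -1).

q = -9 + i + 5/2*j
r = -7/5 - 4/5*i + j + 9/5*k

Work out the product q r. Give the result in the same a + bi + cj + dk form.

In blades: q = -9 + 5/2*e13 + e23, r = -7/5 + 9/5*e12 + e13 - 4/5*e23.
Distribute q over r term by term (generator squares from the signature, products reordered to ascending indices): (-9)*r = 63/5 - 81/5*e12 - 9*e13 + 36/5*e23; (5/2*e13)*r = -5/2 + 2*e12 - 7/2*e13 + 9/2*e23; (e23)*r = 4/5 + e12 - 9/5*e13 - 7/5*e23.
Sum: 109/10 - 66/5*e12 - 143/10*e13 + 103/10*e23; translating back through the correspondence:
Answer: 109/10 + 103/10*i - 143/10*j - 66/5*k


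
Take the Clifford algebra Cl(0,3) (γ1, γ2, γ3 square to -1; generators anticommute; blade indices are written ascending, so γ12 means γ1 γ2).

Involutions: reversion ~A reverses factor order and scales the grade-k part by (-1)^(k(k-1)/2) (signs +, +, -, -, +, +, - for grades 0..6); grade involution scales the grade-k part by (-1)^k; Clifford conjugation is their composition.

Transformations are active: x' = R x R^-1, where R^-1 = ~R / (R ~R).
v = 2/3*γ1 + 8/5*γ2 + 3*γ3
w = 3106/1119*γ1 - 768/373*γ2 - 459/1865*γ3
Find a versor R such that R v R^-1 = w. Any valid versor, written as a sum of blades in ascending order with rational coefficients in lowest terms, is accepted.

Since q(v) = q(w) = -2701/225, the sum R = v + w = 1284/373*γ1 - 856/1865*γ2 + 5136/1865*γ3 does the job whenever invertible.
Answer: 1284/373*γ1 - 856/1865*γ2 + 5136/1865*γ3


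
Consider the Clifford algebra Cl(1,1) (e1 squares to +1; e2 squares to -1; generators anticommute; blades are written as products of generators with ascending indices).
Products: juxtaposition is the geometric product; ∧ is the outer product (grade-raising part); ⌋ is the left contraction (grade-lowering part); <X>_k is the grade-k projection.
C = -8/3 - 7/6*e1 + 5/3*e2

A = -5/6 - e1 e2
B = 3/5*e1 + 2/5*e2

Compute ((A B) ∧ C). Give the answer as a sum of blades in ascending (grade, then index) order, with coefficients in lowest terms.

step 1: -1/10*e1 + 4/15*e2
step 2: 4/15*e1 - 32/45*e2 + 13/90*e1 e2
Answer: 4/15*e1 - 32/45*e2 + 13/90*e1 e2


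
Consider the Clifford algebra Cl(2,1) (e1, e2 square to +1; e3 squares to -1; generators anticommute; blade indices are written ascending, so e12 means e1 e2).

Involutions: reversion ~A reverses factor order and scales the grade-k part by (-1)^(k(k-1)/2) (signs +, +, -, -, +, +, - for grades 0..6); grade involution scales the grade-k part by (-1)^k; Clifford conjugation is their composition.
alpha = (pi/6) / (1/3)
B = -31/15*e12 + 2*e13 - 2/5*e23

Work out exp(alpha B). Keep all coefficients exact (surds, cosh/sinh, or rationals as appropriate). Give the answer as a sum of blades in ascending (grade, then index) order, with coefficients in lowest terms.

B^2 term by term: the squares give (-31/15)^2*(e12)^2 + (2)^2*(e13)^2 + (-2/5)^2*(e23)^2 = 961/225*(-1) + 4*(+1) + 4/25*(+1) = -1/9 (each basis 2-blade squares to minus the product of its generators' squares); cross terms between blades sharing an index anticommute and cancel. So B^2 = -1/9.
B^2 = -1/9 — circular case — the even/odd split gives cos and sin: l = 1/3, alpha*l = pi/6, so exp(alpha B) = cos(pi/6) + (sin(pi/6)/(1/3))*B = sqrt(3)/2 + (3/2)*B.
Answer: sqrt(3)/2 - 31/10*e12 + 3*e13 - 3/5*e23


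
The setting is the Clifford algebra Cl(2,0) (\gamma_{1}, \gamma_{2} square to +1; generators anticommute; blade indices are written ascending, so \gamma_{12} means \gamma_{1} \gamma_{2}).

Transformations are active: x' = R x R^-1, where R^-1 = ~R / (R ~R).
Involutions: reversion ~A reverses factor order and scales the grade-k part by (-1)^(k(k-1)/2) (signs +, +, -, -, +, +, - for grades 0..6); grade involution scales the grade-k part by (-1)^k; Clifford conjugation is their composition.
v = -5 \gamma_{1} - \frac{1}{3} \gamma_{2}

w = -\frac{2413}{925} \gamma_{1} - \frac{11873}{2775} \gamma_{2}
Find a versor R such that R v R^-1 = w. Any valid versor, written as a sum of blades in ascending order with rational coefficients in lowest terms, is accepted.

The midline construction: v and w both square to \frac{226}{9}, so reflecting in their sum -\frac{7038}{925} \gamma_{1} - \frac{4266}{925} \gamma_{2} exchanges them.
Answer: -\frac{7038}{925} \gamma_{1} - \frac{4266}{925} \gamma_{2}


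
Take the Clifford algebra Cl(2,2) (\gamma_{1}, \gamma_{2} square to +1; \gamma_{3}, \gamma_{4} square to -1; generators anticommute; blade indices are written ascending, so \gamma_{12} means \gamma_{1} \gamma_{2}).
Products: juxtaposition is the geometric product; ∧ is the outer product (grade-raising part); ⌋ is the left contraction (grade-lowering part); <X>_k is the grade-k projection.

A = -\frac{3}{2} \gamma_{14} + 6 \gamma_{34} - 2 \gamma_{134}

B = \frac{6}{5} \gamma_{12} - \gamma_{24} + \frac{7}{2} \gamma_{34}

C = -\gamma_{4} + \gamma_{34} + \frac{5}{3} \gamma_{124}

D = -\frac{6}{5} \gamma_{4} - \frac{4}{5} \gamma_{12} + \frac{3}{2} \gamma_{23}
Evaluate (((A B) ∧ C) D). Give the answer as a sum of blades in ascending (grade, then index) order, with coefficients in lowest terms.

step 1: -21 + 7 \gamma_{1} + \frac{3}{2} \gamma_{12} - \frac{21}{4} \gamma_{13} + 6 \gamma_{23} - \frac{9}{5} \gamma_{24} - 2 \gamma_{123} - \frac{12}{5} \gamma_{234} + \frac{36}{5} \gamma_{1234}
step 2: 21 \gamma_{4} - 7 \gamma_{14} - 21 \gamma_{34} - \frac{73}{2} \gamma_{124} + \frac{49}{4} \gamma_{134} - 6 \gamma_{234} + \frac{7}{2} \gamma_{1234}
step 3: \frac{126}{5} - \frac{42}{5} \gamma_{1} - \frac{126}{5} \gamma_{3} - \frac{191}{5} \gamma_{4} - \frac{219}{5} \gamma_{12} + \frac{147}{10} \gamma_{13} + \frac{21}{4} \gamma_{14} - \frac{36}{5} \gamma_{23} - \frac{259}{10} \gamma_{24} + \frac{14}{5} \gamma_{34} + \frac{21}{5} \gamma_{123} + \frac{63}{40} \gamma_{124} - \frac{1191}{20} \gamma_{134} + \frac{217}{10} \gamma_{234} + \frac{63}{10} \gamma_{1234}
Answer: \frac{126}{5} - \frac{42}{5} \gamma_{1} - \frac{126}{5} \gamma_{3} - \frac{191}{5} \gamma_{4} - \frac{219}{5} \gamma_{12} + \frac{147}{10} \gamma_{13} + \frac{21}{4} \gamma_{14} - \frac{36}{5} \gamma_{23} - \frac{259}{10} \gamma_{24} + \frac{14}{5} \gamma_{34} + \frac{21}{5} \gamma_{123} + \frac{63}{40} \gamma_{124} - \frac{1191}{20} \gamma_{134} + \frac{217}{10} \gamma_{234} + \frac{63}{10} \gamma_{1234}


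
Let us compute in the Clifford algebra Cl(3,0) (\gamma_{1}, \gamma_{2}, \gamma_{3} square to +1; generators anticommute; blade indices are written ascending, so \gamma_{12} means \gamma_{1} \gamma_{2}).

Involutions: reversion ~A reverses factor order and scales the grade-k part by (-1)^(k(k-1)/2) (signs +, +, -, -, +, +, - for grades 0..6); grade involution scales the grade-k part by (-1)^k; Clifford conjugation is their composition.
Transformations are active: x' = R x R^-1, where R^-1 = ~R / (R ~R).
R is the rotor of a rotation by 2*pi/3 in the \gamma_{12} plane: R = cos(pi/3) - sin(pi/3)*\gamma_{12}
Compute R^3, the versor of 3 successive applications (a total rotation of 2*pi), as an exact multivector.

Because a rotor carries half the rotation angle, composing 3 copies of this \gamma_{12}-plane rotor multiplies the phase: 3*(pi/3) = \pi, hence R^3 = cos(\pi) - sin(\pi)*\gamma_{12}.
cos(\pi) = -1 and sin(\pi) = 0, so R^3 = -1. The total rotation 2*pi is 1 full turn, so every vector returns to itself, yet the rotor is -1, on the OTHER sheet of the double cover (an odd number of 2*pi turns).
Answer: -1


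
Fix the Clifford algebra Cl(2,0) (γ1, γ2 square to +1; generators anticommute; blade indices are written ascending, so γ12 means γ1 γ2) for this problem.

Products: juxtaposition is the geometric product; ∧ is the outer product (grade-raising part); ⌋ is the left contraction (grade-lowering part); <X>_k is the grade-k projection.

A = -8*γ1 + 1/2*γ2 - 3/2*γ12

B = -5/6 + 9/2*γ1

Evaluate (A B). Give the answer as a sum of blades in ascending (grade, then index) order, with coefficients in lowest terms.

step 1: -36 + 20/3*γ1 + 19/3*γ2 - γ12
Answer: -36 + 20/3*γ1 + 19/3*γ2 - γ12


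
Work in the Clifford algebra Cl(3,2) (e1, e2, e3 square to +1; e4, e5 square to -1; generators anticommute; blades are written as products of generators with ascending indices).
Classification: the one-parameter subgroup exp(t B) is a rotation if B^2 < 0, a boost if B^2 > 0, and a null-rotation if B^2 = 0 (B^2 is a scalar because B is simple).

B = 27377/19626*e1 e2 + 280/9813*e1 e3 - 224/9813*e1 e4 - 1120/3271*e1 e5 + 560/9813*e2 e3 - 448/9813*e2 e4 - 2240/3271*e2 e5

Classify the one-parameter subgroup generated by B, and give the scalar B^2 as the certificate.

B^2 term by term: the squares give (27377/19626)^2*(e1 e2)^2 + (280/9813)^2*(e1 e3)^2 + (-224/9813)^2*(e1 e4)^2 + (-1120/3271)^2*(e1 e5)^2 + (560/9813)^2*(e2 e3)^2 + (-448/9813)^2*(e2 e4)^2 + (-2240/3271)^2*(e2 e5)^2 = 749500129/385179876*(-1) + 78400/96294969*(-1) + 50176/96294969*(+1) + 1254400/10699441*(+1) + 313600/96294969*(-1) + 200704/96294969*(+1) + 5017600/10699441*(+1) = -49/36 (each basis 2-blade squares to minus the product of its generators' squares); cross terms between blades sharing an index anticommute and cancel; the commuting (index-disjoint) pairs give grade-4 terms 2*c*c'*(blade product), which cancel blade by blade — e1 e2 e3 e4: 250880/96294969 - 250880/96294969 = 0; e1 e2 e3 e5: 1254400/32098323 - 1254400/32098323 = 0; e1 e2 e4 e5: -1003520/32098323 + 1003520/32098323 = 0 — confirming B is simple. So B^2 = -49/36.
Answer: rotation, certificate B^2 = -49/36. Certificate logic: -49/36 is a conjugation-invariant scalar, so its sign fixes rotation versus boost versus null-rotation outright.


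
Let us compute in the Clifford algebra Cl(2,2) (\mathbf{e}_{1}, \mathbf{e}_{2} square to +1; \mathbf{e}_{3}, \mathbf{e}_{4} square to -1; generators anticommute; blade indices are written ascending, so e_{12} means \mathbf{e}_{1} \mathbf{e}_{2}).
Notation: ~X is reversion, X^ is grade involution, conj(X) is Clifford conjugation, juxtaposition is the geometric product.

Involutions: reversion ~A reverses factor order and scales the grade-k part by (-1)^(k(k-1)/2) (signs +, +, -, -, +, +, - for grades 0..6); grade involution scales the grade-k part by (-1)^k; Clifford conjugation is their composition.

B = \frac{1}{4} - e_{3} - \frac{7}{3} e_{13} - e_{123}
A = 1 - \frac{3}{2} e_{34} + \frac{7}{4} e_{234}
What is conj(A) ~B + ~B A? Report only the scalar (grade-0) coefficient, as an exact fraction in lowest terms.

first term: \frac{1}{4} - e_{3} - \frac{3}{2} e_{4} + \frac{7}{3} e_{13} + \frac{7}{4} e_{14} - \frac{7}{4} e_{24} + \frac{3}{8} e_{34} + e_{123} - \frac{31}{12} e_{124} + \frac{7}{16} e_{234}
second term: \frac{1}{4} - e_{3} - \frac{3}{2} e_{4} + \frac{7}{3} e_{13} + \frac{21}{4} e_{14} - \frac{7}{4} e_{24} - \frac{3}{8} e_{34} + e_{123} + \frac{67}{12} e_{124} + \frac{7}{16} e_{234}
Answer: \frac{1}{2}


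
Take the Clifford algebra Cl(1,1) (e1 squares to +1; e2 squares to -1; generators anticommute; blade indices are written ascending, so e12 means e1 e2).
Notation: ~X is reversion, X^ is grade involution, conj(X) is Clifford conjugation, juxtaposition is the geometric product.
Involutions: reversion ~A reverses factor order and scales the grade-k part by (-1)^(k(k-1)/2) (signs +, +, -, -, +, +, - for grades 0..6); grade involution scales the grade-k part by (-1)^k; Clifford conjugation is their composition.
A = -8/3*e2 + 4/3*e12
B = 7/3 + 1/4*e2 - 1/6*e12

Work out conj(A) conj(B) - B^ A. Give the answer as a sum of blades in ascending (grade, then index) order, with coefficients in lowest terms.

first term: 4/9 + 1/9*e1 + 56/9*e2 - 28/9*e12
second term: -8/9 - 7/9*e1 - 56/9*e2 + 28/9*e12
Answer: 4/3 + 8/9*e1 + 112/9*e2 - 56/9*e12


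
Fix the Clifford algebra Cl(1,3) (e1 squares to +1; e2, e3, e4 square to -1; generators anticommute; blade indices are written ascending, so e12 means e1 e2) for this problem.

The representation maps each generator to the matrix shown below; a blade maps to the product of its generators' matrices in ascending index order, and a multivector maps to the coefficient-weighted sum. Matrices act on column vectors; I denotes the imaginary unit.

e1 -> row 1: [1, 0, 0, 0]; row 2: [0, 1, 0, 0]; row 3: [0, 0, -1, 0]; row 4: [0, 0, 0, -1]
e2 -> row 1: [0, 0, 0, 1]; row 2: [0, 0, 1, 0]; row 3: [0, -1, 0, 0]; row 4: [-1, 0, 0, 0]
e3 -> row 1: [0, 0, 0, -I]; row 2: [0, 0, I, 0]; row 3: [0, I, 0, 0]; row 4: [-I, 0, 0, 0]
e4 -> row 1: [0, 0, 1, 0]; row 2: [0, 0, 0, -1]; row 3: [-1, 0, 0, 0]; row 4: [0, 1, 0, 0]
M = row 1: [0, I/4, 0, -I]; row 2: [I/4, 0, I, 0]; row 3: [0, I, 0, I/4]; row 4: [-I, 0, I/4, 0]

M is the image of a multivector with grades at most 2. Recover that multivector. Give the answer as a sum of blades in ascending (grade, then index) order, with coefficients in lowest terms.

Method: the blade images are trace-orthogonal — tr(rho(e_A) rho(e_B)^-1) = 4 if A = B and 0 otherwise — and rho(e_A)^-1 = (e_A)^2 * rho(e_A) with (e_A)^2 = +1 or -1, so the coefficient of e_A in the preimage is (e_A)^2 * tr(M rho(e_A))/4.
Nonzero projections over blades of grade <= 2: e3: (e3)^2 = -1, tr(M rho(e3)) = -4, coefficient 1; e34: (e34)^2 = -1, tr(M rho(e34)) = 1, coefficient -1/4. Every other blade of grade <= 2 projects to 0.
Answer: e3 - 1/4*e34


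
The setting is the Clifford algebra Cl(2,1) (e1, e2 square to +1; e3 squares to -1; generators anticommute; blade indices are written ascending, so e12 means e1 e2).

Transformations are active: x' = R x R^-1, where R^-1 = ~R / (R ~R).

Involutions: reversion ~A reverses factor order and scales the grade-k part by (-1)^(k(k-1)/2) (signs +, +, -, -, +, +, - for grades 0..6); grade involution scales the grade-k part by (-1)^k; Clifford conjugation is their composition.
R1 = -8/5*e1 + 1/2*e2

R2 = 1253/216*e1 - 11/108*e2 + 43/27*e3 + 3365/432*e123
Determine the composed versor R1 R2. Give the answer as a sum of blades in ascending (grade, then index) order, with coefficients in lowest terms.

Distribute over the terms of R1 (each basis-blade product reordered to ascending indices, repeated generators contracted through their squares):
(-8/5*e1) R2 = -1253/135 + 22/135*e12 - 344/135*e13 - 673/54*e23
(1/2*e2) R2 = -11/216 - 1253/432*e12 - 3365/864*e13 + 43/54*e23
Summing the partial products and collecting blades:
Answer: -10079/1080 - 219/80*e12 - 27833/4320*e13 - 35/3*e23


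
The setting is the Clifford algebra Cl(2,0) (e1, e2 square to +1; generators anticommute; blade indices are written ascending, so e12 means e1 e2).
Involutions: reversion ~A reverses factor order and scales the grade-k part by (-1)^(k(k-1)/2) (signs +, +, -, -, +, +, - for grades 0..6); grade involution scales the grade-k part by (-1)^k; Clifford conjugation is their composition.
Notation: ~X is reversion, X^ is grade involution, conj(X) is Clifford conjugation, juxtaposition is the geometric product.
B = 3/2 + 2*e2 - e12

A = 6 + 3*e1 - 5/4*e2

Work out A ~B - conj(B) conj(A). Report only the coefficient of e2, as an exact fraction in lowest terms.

first term: 13/2 + 23/4*e1 + 105/8*e2 + 12*e12
second term: 13/2 - 13/4*e1 - 57/8*e2
Answer: 81/4


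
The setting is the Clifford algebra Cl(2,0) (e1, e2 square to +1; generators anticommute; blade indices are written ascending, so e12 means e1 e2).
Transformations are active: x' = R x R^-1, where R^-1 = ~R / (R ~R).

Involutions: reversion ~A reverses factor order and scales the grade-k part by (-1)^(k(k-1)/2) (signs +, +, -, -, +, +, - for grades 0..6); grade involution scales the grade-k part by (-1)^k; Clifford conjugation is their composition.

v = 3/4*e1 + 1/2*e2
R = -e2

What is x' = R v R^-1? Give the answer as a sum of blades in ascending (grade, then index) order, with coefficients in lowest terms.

~R = -e2, and R ~R = 1, so R^-1 = ~R / (1).
R v = -1/2 + 3/4*e12
Answer: -3/4*e1 + 1/2*e2


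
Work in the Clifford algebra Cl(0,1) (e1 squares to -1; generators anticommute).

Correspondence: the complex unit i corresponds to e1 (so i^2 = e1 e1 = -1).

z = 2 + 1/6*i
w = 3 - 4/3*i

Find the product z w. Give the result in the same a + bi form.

In blades: z = 2 + 1/6*e1, w = 3 - 4/3*e1.
Distribute z over w term by term (generator squares from the signature, products reordered to ascending indices): (2)*w = 6 - 8/3*e1; (1/6*e1)*w = 2/9 + 1/2*e1.
Sum: 56/9 - 13/6*e1; translating back through the correspondence:
Answer: 56/9 - 13/6*i


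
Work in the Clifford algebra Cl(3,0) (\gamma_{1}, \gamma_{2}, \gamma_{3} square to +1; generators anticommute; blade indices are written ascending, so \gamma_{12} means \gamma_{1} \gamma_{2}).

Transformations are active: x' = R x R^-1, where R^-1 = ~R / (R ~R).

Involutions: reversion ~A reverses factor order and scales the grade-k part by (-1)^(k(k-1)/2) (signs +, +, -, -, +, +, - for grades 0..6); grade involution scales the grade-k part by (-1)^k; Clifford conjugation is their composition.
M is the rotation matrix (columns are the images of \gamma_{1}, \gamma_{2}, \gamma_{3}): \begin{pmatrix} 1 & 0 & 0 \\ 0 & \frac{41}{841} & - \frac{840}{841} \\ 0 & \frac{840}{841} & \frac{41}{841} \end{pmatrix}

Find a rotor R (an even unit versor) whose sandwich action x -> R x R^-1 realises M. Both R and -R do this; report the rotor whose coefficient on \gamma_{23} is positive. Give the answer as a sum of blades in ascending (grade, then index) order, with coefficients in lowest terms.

Method: write R = a + b12*\gamma_{12} + b13*\gamma_{13} + b23*\gamma_{23} with a^2 + b12^2 + b13^2 + b23^2 = 1 (so R^-1 = ~R). Expanding the columns R e_j ~R gives tr M = 4a^2 - 1 and, from the antisymmetric part, M21 - M12 = -4a*b12, M13 - M31 = 4a*b13, M32 - M23 = -4a*b23.
Here tr M = \frac{923}{841}, so a^2 = (1 + tr M)/4 = \frac{441}{841} and a = ±\frac{21}{29}. Taking a = \frac{21}{29}: M21 - M12 = 0, M13 - M31 = 0, M32 - M23 = \frac{1680}{841}, giving b12 = 0, b13 = 0, b23 = -\frac{20}{29}, i.e. R = \frac{21}{29} - \frac{20}{29} \gamma_{23}.
Its \gamma_{23} coefficient is negative, so report the other preimage -R.
Answer: -\frac{21}{29} + \frac{20}{29} \gamma_{23}. Uniqueness: Spin(3) -> SO(3) maps R and -R to the same rotation of trace \frac{923}{841}; fixing the sign of the \gamma_{23} coefficient removes the ambiguity.


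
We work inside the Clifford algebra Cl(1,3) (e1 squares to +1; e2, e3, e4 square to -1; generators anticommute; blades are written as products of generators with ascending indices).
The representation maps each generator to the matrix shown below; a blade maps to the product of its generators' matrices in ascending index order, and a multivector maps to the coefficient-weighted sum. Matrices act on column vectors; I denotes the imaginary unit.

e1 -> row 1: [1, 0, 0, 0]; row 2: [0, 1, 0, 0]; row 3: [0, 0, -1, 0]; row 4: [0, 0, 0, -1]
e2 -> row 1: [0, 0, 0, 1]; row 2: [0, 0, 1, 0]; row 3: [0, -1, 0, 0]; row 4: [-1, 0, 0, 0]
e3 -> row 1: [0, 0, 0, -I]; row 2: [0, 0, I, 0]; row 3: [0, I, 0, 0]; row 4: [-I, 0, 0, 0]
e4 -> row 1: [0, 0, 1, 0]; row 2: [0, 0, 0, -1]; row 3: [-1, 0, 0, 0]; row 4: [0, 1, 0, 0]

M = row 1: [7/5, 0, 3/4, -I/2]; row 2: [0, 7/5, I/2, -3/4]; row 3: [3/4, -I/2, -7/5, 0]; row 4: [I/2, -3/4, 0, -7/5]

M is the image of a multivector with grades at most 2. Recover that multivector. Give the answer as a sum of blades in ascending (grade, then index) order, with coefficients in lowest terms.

Method: the blade images are trace-orthogonal — tr(rho(e_A) rho(e_B)^-1) = 4 if A = B and 0 otherwise — and rho(e_A)^-1 = (e_A)^2 * rho(e_A) with (e_A)^2 = +1 or -1, so the coefficient of e_A in the preimage is (e_A)^2 * tr(M rho(e_A))/4.
Nonzero projections over blades of grade <= 2: e1: (e1)^2 = +1, tr(M rho(e1)) = 28/5, coefficient 7/5; e1 e3: (e1 e3)^2 = +1, tr(M rho(e1 e3)) = 2, coefficient 1/2; e1 e4: (e1 e4)^2 = +1, tr(M rho(e1 e4)) = 3, coefficient 3/4. Every other blade of grade <= 2 projects to 0.
Answer: 7/5*e1 + 1/2*e1 e3 + 3/4*e1 e4


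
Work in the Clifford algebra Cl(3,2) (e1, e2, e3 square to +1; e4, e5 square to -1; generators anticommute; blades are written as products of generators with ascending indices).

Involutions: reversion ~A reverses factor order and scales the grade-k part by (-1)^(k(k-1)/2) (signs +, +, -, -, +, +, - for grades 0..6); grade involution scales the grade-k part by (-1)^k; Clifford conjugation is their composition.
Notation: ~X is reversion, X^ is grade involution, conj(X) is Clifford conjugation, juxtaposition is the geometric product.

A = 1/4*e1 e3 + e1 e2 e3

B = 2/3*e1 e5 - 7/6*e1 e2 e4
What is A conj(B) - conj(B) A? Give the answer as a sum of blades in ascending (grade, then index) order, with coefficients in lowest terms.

first term: 7/6*e3 e4 + 1/6*e3 e5 - 7/24*e2 e3 e4 - 2/3*e2 e3 e5
second term: -7/6*e3 e4 - 1/6*e3 e5 + 7/24*e2 e3 e4 + 2/3*e2 e3 e5
Answer: 7/3*e3 e4 + 1/3*e3 e5 - 7/12*e2 e3 e4 - 4/3*e2 e3 e5


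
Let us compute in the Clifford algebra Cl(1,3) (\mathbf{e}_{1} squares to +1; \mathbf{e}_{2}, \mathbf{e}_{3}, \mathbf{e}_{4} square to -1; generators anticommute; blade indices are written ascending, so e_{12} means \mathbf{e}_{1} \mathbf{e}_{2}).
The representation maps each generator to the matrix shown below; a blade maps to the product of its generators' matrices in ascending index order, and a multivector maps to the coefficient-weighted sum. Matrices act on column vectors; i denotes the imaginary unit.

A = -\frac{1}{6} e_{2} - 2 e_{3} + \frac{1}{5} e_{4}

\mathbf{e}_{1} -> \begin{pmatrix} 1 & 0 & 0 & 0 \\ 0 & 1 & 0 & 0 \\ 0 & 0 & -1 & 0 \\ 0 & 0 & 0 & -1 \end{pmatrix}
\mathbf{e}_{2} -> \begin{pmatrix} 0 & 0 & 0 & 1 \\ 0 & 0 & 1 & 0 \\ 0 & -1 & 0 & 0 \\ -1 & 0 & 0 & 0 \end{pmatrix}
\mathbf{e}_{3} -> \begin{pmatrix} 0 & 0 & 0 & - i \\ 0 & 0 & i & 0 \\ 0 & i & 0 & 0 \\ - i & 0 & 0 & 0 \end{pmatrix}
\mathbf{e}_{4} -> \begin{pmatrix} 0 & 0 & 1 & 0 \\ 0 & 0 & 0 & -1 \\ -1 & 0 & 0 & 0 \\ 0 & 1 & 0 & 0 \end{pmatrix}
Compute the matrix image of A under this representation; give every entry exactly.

M = (-\frac{1}{6})*rho(e_{2}) + (-2)*rho(e_{3}) + (\frac{1}{5})*rho(e_{4}), summed entrywise:
Answer: \begin{pmatrix} 0 & 0 & \frac{1}{5} & - \frac{1}{6} + 2 i \\ 0 & 0 & - \frac{1}{6} - 2 i & - \frac{1}{5} \\ - \frac{1}{5} & \frac{1}{6} - 2 i & 0 & 0 \\ \frac{1}{6} + 2 i & \frac{1}{5} & 0 & 0 \end{pmatrix}
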